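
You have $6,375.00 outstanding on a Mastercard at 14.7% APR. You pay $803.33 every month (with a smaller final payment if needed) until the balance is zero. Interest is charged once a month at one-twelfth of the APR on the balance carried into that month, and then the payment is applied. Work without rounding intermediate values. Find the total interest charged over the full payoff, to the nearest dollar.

$374

Monthly rate r = 14.7%/12 = 1.225% = 0.01225.
Payoff takes n = ⌈−ln(1 − rB₀/P)/ln(1+r)⌉ = ⌈8.399⌉ = 9 payments; the last is $322.06.
Total paid = 8·$803.33 + $322.06 = $6,748.70.
Total interest = total paid − principal = $6,748.70 − $6,375.00 = $373.70.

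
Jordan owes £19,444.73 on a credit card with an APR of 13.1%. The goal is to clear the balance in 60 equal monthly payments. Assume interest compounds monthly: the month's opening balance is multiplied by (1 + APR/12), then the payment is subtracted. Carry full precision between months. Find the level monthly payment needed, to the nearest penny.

Monthly rate r = 13.1%/12 = 1.09167% = 0.0109167.
Level-payment amortization: P = B₀·r / (1 − (1+r)^(−n)) = 19444.73·0.0109167 / (1 − 1.01092^(−60)).
Denominator 1 − (1+r)^(−60) = 0.478710954.
P = 212.272 / 0.478710954 ≈ 443.42.

£443.42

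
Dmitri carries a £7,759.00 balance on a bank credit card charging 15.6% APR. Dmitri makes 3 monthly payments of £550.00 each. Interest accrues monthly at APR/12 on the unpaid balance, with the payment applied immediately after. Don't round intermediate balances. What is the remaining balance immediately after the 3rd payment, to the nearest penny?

£6,394.01

Monthly rate r = 15.6%/12 = 1.3% = 0.013.
Each month: B ← B·(1+r) − £550.00.
Month 1: interest £100.87; balance after payment £7,309.87.
Month 2: interest £95.03; balance after payment £6,854.90.
Month 3: interest £89.11; balance after payment £6,394.01.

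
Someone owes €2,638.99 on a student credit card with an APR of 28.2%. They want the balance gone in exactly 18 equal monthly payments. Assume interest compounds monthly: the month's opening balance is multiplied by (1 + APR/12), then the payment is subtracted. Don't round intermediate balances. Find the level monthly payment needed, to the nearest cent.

€181.49

Monthly rate r = 28.2%/12 = 2.35% = 0.0235.
Level-payment amortization: P = B₀·r / (1 − (1+r)^(−n)) = 2638.99·0.0235 / (1 − 1.0235^(−18)).
Denominator 1 − (1+r)^(−18) = 0.341707732.
P = 62.0163 / 0.341707732 ≈ 181.49.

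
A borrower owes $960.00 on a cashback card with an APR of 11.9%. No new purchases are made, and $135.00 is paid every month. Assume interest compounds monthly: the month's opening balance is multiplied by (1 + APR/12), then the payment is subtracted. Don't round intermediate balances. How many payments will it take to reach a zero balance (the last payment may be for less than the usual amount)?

8 months

Monthly rate r = 11.9%/12 = 0.991667% = 0.00991667.
Recurrence: B ← B·(1+r) − $135.00.
Month 1: interest $9.52; balance after payment $834.52.
Month 2: interest $8.28; balance after payment $707.80.
Closed form: n = −ln(1 − rB₀/P)/ln(1+r) = −ln(0.92948)/ln(1.00992) ≈ 7.411, so the balance reaches zero during payment 8.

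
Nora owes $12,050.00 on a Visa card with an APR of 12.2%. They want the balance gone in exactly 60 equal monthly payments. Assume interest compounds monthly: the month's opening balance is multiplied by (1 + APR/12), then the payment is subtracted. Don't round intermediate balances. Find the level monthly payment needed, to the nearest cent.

$269.27

Monthly rate r = 12.2%/12 = 1.01667% = 0.0101667.
Level-payment amortization: P = B₀·r / (1 − (1+r)^(−n)) = 12050.00·0.0101667 / (1 − 1.01017^(−60)).
Denominator 1 − (1+r)^(−60) = 0.454973044.
P = 122.508 / 0.454973044 ≈ 269.27.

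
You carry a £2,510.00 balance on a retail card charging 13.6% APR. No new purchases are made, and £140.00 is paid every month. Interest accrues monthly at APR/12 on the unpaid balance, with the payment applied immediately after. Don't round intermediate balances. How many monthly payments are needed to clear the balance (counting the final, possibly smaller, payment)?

21 payments

Monthly rate r = 13.6%/12 = 1.13333% = 0.0113333.
Recurrence: B ← B·(1+r) − £140.00.
Month 1: interest £28.45; balance after payment £2,398.45.
Month 2: interest £27.18; balance after payment £2,285.63.
Closed form: n = −ln(1 − rB₀/P)/ln(1+r) = −ln(0.79681)/ln(1.01133) ≈ 20.155, so the balance reaches zero during payment 21.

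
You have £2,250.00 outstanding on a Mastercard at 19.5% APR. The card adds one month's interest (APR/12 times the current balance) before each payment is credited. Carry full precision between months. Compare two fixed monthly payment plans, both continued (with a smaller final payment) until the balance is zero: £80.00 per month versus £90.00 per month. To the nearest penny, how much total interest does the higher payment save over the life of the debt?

Monthly rate r = 19.5%/12 = 1.625% = 0.01625.
At £80.00/mo: n = ⌈−ln(1 − rB₀/P)/ln(1+r)⌉ = 38 payments (last £70.97); total interest = total paid − £2,250.00 = £780.97.
At £90.00/mo: 33 payments (last £30.74); total interest £660.74.
Interest saved = £780.97 − £660.74 = £120.23.

£120.23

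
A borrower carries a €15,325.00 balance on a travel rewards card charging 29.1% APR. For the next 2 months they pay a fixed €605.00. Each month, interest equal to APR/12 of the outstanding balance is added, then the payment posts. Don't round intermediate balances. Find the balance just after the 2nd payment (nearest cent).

€14,852.60

Monthly rate r = 29.1%/12 = 2.425% = 0.02425.
Each month: B ← B·(1+r) − €605.00.
Month 1: interest €371.63; balance after payment €15,091.63.
Month 2: interest €365.97; balance after payment €14,852.60.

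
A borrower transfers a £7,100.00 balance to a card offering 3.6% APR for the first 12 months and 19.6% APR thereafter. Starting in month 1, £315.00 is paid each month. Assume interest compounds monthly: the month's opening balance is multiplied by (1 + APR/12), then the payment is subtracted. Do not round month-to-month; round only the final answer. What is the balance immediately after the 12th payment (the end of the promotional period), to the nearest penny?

£3,516.86

Promo months 1–12 at r₀ = 3.6%/12 = 0.003; months 13+ at r₁ = 19.6%/12 = 0.0163333.
After month 12: iterate B ← B·(1+r₀) − £315.00 for 12 months → £3,516.86.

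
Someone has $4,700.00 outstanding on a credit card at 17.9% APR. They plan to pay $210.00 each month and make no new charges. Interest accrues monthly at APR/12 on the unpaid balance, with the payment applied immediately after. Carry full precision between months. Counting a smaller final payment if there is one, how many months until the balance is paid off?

Monthly rate r = 17.9%/12 = 1.49167% = 0.0149167.
Recurrence: B ← B·(1+r) − $210.00.
Month 1: interest $70.11; balance after payment $4,560.11.
Month 2: interest $68.02; balance after payment $4,418.13.
Closed form: n = −ln(1 − rB₀/P)/ln(1+r) = −ln(0.66615)/ln(1.01492) ≈ 27.437, so the balance reaches zero during payment 28.

28 payments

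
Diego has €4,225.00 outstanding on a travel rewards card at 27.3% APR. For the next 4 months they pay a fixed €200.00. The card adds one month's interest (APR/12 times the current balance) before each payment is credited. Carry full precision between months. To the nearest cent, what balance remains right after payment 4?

€3,795.08

Monthly rate r = 27.3%/12 = 2.275% = 0.02275.
Each month: B ← B·(1+r) − €200.00.
Month 1: interest €96.12; balance after payment €4,121.12.
Month 2: interest €93.76; balance after payment €4,014.87.
Month 3: interest €91.34; balance after payment €3,906.21.
Month 4: interest €88.87; balance after payment €3,795.08.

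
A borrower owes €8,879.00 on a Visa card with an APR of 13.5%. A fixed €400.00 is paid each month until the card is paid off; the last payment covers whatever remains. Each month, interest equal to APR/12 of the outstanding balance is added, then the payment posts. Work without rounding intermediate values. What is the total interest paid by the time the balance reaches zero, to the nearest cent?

Monthly rate r = 13.5%/12 = 1.125% = 0.01125.
Payoff takes n = ⌈−ln(1 − rB₀/P)/ln(1+r)⌉ = ⌈25.682⌉ = 26 payments; the last is €273.35.
Total paid = 25·€400.00 + €273.35 = €10,273.35.
Total interest = total paid − principal = €10,273.35 − €8,879.00 = €1,394.35.

€1,394.35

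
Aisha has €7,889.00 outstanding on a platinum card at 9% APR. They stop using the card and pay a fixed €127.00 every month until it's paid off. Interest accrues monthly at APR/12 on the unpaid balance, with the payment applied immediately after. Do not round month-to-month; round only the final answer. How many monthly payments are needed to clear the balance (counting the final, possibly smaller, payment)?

Monthly rate r = 9%/12 = 0.75% = 0.0075.
Recurrence: B ← B·(1+r) − €127.00.
Month 1: interest €59.17; balance after payment €7,821.17.
Month 2: interest €58.66; balance after payment €7,752.83.
Closed form: n = −ln(1 − rB₀/P)/ln(1+r) = −ln(0.53411)/ln(1.0075) ≈ 83.933, so the balance reaches zero during payment 84.

84 payments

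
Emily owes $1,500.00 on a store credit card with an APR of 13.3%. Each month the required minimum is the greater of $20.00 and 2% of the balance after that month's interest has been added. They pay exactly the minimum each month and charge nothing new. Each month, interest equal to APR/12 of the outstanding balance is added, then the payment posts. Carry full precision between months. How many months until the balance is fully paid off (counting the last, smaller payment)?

118 months

Monthly rate r = 13.3%/12 = 1.10833% = 0.0110833.
While 2% of the post-interest balance exceeds $20.00, each month B ← (B·(1+r))·(1 − 0.02), i.e. B shrinks by the factor (1+r)·0.98 = 0.99086.
This holds for months 1–46. Entering month 47 the balance is $983.31; 2% of the post-interest balance is now below $20.00, so the flat $20.00 minimum applies from here.
From month 47 a fixed $20.00 at rate r clears $983.31 in 72 more payments. Total: 46 + 72 = 118 months.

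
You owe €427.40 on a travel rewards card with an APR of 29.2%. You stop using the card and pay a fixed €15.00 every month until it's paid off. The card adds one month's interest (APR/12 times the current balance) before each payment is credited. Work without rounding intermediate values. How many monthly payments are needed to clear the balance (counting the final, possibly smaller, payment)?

Monthly rate r = 29.2%/12 = 2.43333% = 0.0243333.
Recurrence: B ← B·(1+r) − €15.00.
Month 1: interest €10.40; balance after payment €422.80.
Month 2: interest €10.29; balance after payment €418.09.
Closed form: n = −ln(1 − rB₀/P)/ln(1+r) = −ln(0.30666)/ln(1.02433) ≈ 49.164, so the balance reaches zero during payment 50.

50 payments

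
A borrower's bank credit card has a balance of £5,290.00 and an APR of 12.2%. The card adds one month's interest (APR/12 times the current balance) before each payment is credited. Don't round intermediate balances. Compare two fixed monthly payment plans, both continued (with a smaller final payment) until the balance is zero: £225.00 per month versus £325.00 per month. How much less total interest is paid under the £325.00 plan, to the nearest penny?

Monthly rate r = 12.2%/12 = 1.01667% = 0.0101667.
At £225.00/mo: n = ⌈−ln(1 − rB₀/P)/ln(1+r)⌉ = 28 payments (last £1.05); total interest = total paid − £5,290.00 = £786.05.
At £325.00/mo: 18 payments (last £287.42); total interest £522.42.
Interest saved = £786.05 − £522.42 = £263.63.

£263.63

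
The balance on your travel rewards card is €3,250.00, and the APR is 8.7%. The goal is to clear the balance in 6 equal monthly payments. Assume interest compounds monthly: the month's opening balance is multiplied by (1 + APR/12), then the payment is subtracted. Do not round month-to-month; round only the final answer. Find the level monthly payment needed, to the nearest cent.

€555.49

Monthly rate r = 8.7%/12 = 0.725% = 0.00725.
Level-payment amortization: P = B₀·r / (1 − (1+r)^(−n)) = 3250.00·0.00725 / (1 − 1.00725^(−6)).
Denominator 1 − (1+r)^(−6) = 0.0424171847.
P = 23.5625 / 0.0424171847 ≈ 555.49.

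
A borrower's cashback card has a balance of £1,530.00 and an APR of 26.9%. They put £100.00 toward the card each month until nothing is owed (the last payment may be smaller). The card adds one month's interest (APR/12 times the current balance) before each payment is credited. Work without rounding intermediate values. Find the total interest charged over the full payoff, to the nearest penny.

Monthly rate r = 26.9%/12 = 2.24167% = 0.0224167.
Payoff takes n = ⌈−ln(1 − rB₀/P)/ln(1+r)⌉ = ⌈18.947⌉ = 19 payments; the last is £94.73.
Total paid = 18·£100.00 + £94.73 = £1,894.73.
Total interest = total paid − principal = £1,894.73 − £1,530.00 = £364.73.

£364.73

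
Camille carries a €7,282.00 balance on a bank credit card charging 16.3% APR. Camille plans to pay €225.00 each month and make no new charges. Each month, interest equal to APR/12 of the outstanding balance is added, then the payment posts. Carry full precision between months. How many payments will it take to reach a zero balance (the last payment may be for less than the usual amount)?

Monthly rate r = 16.3%/12 = 1.35833% = 0.0135833.
Recurrence: B ← B·(1+r) − €225.00.
Month 1: interest €98.91; balance after payment €7,155.91.
Month 2: interest €97.20; balance after payment €7,028.11.
Closed form: n = −ln(1 − rB₀/P)/ln(1+r) = −ln(0.56038)/ln(1.01358) ≈ 42.925, so the balance reaches zero during payment 43.

43 months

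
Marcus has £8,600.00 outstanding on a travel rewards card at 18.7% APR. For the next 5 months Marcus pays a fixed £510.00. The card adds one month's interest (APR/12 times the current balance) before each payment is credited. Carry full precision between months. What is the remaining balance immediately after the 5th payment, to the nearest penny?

Monthly rate r = 18.7%/12 = 1.55833% = 0.0155833.
Each month: B ← B·(1+r) − £510.00.
Month 1: interest £134.02; balance after payment £8,224.02.
Month 2: interest £128.16; balance after payment £7,842.17.
Month 3: interest £122.21; balance after payment £7,454.38.
Month 4: interest £116.16; balance after payment £7,060.55.
Month 5: interest £110.03; balance after payment £6,660.57.

£6,660.57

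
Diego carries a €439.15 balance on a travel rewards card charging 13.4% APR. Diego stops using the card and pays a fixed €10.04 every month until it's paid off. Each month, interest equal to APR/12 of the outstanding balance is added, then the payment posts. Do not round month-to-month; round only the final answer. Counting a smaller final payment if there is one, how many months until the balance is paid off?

61 payments

Monthly rate r = 13.4%/12 = 1.11667% = 0.0111667.
Recurrence: B ← B·(1+r) − €10.04.
Month 1: interest €4.90; balance after payment €434.01.
Month 2: interest €4.85; balance after payment €428.82.
Closed form: n = −ln(1 − rB₀/P)/ln(1+r) = −ln(0.51157)/ln(1.01117) ≈ 60.359, so the balance reaches zero during payment 61.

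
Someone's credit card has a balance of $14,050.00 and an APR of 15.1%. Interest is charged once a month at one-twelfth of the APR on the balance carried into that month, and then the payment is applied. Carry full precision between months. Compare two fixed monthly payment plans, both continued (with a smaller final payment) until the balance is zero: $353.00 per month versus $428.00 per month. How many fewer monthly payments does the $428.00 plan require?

Monthly rate r = 15.1%/12 = 1.25833% = 0.0125833.
At $353.00/mo: n = ⌈−ln(1 − rB₀/P)/ln(1+r)⌉ = 56 payments (last $199.83); total interest = total paid − $14,050.00 = $5,564.83.
At $428.00/mo: 43 payments (last $262.63); total interest $4,188.63.
Payments saved = 56 − 43 = 13.

13 fewer payments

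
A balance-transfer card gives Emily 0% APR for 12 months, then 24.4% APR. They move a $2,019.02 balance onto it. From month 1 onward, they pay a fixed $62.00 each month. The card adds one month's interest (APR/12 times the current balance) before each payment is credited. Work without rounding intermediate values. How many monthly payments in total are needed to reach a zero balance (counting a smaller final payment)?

39 months

Promo months 1–12 at r₀ = 0%/12 = 0; months 13+ at r₁ = 24.4%/12 = 0.0203333.
After month 12 (no interest yet): B = $2,019.02 − 12·$62.00 = $1,275.02.
Then at r₁ with $62.00/mo: n₂ = −ln(1 − r₁·B/P)/ln(1+r₁) ≈ 26.90 → 27 more payments.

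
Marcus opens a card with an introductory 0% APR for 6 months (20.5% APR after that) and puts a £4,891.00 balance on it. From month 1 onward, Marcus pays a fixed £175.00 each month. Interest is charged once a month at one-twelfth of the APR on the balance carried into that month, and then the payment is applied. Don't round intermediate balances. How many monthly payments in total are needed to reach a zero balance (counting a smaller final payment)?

34 months

Promo months 1–6 at r₀ = 0%/12 = 0; months 7+ at r₁ = 20.5%/12 = 0.0170833.
After month 6 (no interest yet): B = £4,891.00 − 6·£175.00 = £3,841.00.
Then at r₁ with £175.00/mo: n₂ = −ln(1 − r₁·B/P)/ln(1+r₁) ≈ 27.74 → 28 more payments.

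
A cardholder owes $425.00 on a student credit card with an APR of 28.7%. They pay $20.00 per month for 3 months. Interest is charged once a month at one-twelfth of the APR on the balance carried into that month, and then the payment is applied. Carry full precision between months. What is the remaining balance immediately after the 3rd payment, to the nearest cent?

$394.78

Monthly rate r = 28.7%/12 = 2.39167% = 0.0239167.
Each month: B ← B·(1+r) − $20.00.
Month 1: interest $10.16; balance after payment $415.16.
Month 2: interest $9.93; balance after payment $405.09.
Month 3: interest $9.69; balance after payment $394.78.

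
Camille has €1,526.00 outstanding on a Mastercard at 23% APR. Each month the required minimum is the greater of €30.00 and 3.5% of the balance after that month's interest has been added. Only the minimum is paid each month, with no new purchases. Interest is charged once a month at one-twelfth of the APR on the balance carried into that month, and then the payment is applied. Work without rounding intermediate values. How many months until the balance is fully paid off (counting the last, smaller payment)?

77 months

Monthly rate r = 23%/12 = 1.91667% = 0.0191667.
While 3.5% of the post-interest balance exceeds €30.00, each month B ← (B·(1+r))·(1 − 0.035), i.e. B shrinks by the factor (1+r)·0.965 = 0.9835.
This holds for months 1–36. Entering month 37 the balance is €838.23; 3.5% of the post-interest balance is now below €30.00, so the flat €30.00 minimum applies from here.
From month 37 a fixed €30.00 at rate r clears €838.23 in 41 more payments. Total: 36 + 41 = 77 months.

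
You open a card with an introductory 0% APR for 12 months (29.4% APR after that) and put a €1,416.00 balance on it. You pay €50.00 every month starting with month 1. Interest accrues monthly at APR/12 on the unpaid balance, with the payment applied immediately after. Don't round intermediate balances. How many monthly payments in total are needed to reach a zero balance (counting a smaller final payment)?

34 months

Promo months 1–12 at r₀ = 0%/12 = 0; months 13+ at r₁ = 29.4%/12 = 0.0245.
After month 12 (no interest yet): B = €1,416.00 − 12·€50.00 = €816.00.
Then at r₁ with €50.00/mo: n₂ = −ln(1 − r₁·B/P)/ln(1+r₁) ≈ 21.09 → 22 more payments.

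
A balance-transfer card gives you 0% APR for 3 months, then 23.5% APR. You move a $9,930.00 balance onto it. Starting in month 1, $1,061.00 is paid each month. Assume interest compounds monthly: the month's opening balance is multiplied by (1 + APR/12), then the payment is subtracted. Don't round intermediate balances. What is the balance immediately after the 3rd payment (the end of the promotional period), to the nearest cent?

Promo months 1–3 at r₀ = 0%/12 = 0; months 4+ at r₁ = 23.5%/12 = 0.0195833.
After month 3 (no interest yet): B = $9,930.00 − 3·$1,061.00 = $6,747.00.

$6,747.00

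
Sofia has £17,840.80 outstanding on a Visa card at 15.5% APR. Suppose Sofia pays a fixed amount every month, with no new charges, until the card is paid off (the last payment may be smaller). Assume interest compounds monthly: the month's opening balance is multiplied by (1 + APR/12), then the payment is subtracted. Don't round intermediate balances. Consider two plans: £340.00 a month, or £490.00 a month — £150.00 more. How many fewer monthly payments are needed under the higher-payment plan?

Monthly rate r = 15.5%/12 = 1.29167% = 0.0129167.
At £340.00/mo: n = ⌈−ln(1 − rB₀/P)/ln(1+r)⌉ = 89 payments (last £83.02); total interest = total paid − £17,840.80 = £12,162.22.
At £490.00/mo: 50 payments (last £251.54); total interest £6,420.74.
Payments saved = 89 − 50 = 39.

39 fewer payments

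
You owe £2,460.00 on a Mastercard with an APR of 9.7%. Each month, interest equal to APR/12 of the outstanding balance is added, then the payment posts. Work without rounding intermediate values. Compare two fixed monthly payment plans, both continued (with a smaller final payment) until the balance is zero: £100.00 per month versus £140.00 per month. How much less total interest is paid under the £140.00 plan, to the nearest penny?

£89.98

Monthly rate r = 9.7%/12 = 0.808333% = 0.00808333.
At £100.00/mo: n = ⌈−ln(1 − rB₀/P)/ln(1+r)⌉ = 28 payments (last £53.94); total interest = total paid − £2,460.00 = £293.94.
At £140.00/mo: 20 payments (last £3.96); total interest £203.96.
Interest saved = £293.94 − £203.96 = £89.98.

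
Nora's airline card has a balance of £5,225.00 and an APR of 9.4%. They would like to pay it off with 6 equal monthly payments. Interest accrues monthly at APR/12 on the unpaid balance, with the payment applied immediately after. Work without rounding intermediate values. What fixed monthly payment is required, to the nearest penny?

Monthly rate r = 9.4%/12 = 0.783333% = 0.00783333.
Level-payment amortization: P = B₀·r / (1 − (1+r)^(−n)) = 5225.00·0.00783333 / (1 − 1.00783^(−6)).
Denominator 1 − (1+r)^(−6) = 0.0457378667.
P = 40.9292 / 0.0457378667 ≈ 894.86.

£894.86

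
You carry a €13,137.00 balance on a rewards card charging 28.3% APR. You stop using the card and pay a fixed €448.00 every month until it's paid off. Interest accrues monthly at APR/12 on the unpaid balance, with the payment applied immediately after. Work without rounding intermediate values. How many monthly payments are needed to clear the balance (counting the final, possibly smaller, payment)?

51 payments

Monthly rate r = 28.3%/12 = 2.35833% = 0.0235833.
Recurrence: B ← B·(1+r) − €448.00.
Month 1: interest €309.81; balance after payment €12,998.81.
Month 2: interest €306.56; balance after payment €12,857.37.
Closed form: n = −ln(1 − rB₀/P)/ln(1+r) = −ln(0.30845)/ln(1.02358) ≈ 50.460, so the balance reaches zero during payment 51.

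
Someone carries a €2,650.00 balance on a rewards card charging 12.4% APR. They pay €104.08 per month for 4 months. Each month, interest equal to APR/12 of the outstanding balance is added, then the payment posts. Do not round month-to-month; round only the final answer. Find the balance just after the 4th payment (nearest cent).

Monthly rate r = 12.4%/12 = 1.03333% = 0.0103333.
Each month: B ← B·(1+r) − €104.08.
Month 1: interest €27.38; balance after payment €2,573.30.
Month 2: interest €26.59; balance after payment €2,495.81.
Month 3: interest €25.79; balance after payment €2,417.52.
Month 4: interest €24.98; balance after payment €2,338.43.

€2,338.43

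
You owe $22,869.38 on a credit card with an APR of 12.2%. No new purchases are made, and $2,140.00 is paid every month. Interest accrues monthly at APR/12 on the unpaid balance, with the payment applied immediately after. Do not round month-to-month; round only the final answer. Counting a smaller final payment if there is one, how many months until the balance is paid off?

Monthly rate r = 12.2%/12 = 1.01667% = 0.0101667.
Recurrence: B ← B·(1+r) − $2,140.00.
Month 1: interest $232.51; balance after payment $20,961.89.
Month 2: interest $213.11; balance after payment $19,035.00.
Closed form: n = −ln(1 − rB₀/P)/ln(1+r) = −ln(0.89135)/ln(1.01017) ≈ 11.370, so the balance reaches zero during payment 12.

12 payments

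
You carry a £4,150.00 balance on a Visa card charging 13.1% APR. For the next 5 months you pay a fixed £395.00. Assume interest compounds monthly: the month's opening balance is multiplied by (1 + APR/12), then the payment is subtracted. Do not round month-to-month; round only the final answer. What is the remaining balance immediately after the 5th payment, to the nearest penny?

Monthly rate r = 13.1%/12 = 1.09167% = 0.0109167.
Each month: B ← B·(1+r) − £395.00.
Month 1: interest £45.30; balance after payment £3,800.30.
Month 2: interest £41.49; balance after payment £3,446.79.
Month 3: interest £37.63; balance after payment £3,089.42.
Month 4: interest £33.73; balance after payment £2,728.14.
Month 5: interest £29.78; balance after payment £2,362.93.

£2,362.93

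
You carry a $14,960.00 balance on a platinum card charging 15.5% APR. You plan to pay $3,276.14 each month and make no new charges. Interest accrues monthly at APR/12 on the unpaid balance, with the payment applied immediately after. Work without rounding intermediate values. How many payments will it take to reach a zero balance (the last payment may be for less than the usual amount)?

Monthly rate r = 15.5%/12 = 1.29167% = 0.0129167.
Recurrence: B ← B·(1+r) − $3,276.14.
Month 1: interest $193.23; balance after payment $11,877.09.
Month 2: interest $153.41; balance after payment $8,754.37.
Month 3: interest $113.08; balance after payment $5,591.30.
Month 4: interest $72.22; balance after payment $2,387.38.
Month 5: interest $30.84; balance after payment $0.00.

5 months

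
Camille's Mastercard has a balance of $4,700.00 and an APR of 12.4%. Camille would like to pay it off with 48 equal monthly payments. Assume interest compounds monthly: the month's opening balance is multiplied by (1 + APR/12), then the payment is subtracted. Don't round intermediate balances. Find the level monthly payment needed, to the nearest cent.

Monthly rate r = 12.4%/12 = 1.03333% = 0.0103333.
Level-payment amortization: P = B₀·r / (1 − (1+r)^(−n)) = 4700.00·0.0103333 / (1 − 1.01033^(−48)).
Denominator 1 − (1+r)^(−48) = 0.389486487.
P = 48.5667 / 0.389486487 ≈ 124.69.

$124.69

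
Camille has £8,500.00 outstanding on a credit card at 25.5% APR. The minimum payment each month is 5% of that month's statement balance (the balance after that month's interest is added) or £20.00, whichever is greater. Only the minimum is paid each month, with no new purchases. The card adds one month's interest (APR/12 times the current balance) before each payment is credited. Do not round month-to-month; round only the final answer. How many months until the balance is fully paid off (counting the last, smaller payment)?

Monthly rate r = 25.5%/12 = 2.125% = 0.02125.
While 5% of the post-interest balance exceeds £20.00, each month B ← (B·(1+r))·(1 − 0.05), i.e. B shrinks by the factor (1+r)·0.95 = 0.97019.
This holds for months 1–102. Entering month 103 the balance is £387.88; 5% of the post-interest balance is now below £20.00, so the flat £20.00 minimum applies from here.
From month 103 a fixed £20.00 at rate r clears £387.88 in 26 more payments. Total: 102 + 26 = 128 months.

128 months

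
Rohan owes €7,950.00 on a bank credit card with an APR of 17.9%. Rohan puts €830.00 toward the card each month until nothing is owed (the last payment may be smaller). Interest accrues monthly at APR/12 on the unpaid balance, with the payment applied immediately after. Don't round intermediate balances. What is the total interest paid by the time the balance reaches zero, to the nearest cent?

Monthly rate r = 17.9%/12 = 1.49167% = 0.0149167.
Payoff takes n = ⌈−ln(1 − rB₀/P)/ln(1+r)⌉ = ⌈10.413⌉ = 11 payments; the last is €343.89.
Total paid = 10·€830.00 + €343.89 = €8,643.89.
Total interest = total paid − principal = €8,643.89 − €7,950.00 = €693.89.

€693.89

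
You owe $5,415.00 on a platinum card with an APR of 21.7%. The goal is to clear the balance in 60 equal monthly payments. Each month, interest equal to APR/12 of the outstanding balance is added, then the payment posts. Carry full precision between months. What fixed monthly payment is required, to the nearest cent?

Monthly rate r = 21.7%/12 = 1.80833% = 0.0180833.
Level-payment amortization: P = B₀·r / (1 − (1+r)^(−n)) = 5415.00·0.0180833 / (1 − 1.01808^(−60)).
Denominator 1 − (1+r)^(−60) = 0.658806829.
P = 97.9213 / 0.658806829 ≈ 148.63.

$148.63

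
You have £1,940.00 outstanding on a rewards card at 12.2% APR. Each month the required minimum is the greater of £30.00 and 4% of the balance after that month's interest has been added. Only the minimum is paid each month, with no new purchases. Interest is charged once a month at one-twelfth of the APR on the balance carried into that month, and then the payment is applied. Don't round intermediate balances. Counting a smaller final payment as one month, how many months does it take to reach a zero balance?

60 months

Monthly rate r = 12.2%/12 = 1.01667% = 0.0101667.
While 4% of the post-interest balance exceeds £30.00, each month B ← (B·(1+r))·(1 − 0.04), i.e. B shrinks by the factor (1+r)·0.96 = 0.96976.
This holds for months 1–32. Entering month 33 the balance is £726.20; 4% of the post-interest balance is now below £30.00, so the flat £30.00 minimum applies from here.
From month 33 a fixed £30.00 at rate r clears £726.20 in 28 more payments. Total: 32 + 28 = 60 months.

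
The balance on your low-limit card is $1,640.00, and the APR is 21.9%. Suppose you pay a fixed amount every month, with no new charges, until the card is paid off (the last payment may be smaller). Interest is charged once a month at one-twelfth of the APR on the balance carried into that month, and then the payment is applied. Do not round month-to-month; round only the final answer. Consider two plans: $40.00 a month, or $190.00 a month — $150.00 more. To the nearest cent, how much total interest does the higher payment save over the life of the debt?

$1,249.50

Monthly rate r = 21.9%/12 = 1.825% = 0.01825.
At $40.00/mo: n = ⌈−ln(1 − rB₀/P)/ln(1+r)⌉ = 77 payments (last $10.74); total interest = total paid − $1,640.00 = $1,410.74.
At $190.00/mo: 10 payments (last $91.24); total interest $161.24.
Interest saved = $1,410.74 − $161.24 = $1,249.50.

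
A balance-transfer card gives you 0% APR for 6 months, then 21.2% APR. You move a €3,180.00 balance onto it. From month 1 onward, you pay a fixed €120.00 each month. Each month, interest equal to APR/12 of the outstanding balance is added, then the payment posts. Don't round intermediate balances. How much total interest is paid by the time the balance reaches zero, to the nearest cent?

Promo months 1–6 at r₀ = 0%/12 = 0; months 7+ at r₁ = 21.2%/12 = 0.0176667.
After month 6 (no interest yet): B = €3,180.00 − 6·€120.00 = €2,460.00.
Then at r₁ with €120.00/mo: n₂ = −ln(1 − r₁·B/P)/ln(1+r₁) ≈ 25.68 → 26 more payments.
Total paid = 31·€120.00 + €81.55 = €3,801.55; interest = €3,801.55 − €3,180.00 = €621.55.

€621.55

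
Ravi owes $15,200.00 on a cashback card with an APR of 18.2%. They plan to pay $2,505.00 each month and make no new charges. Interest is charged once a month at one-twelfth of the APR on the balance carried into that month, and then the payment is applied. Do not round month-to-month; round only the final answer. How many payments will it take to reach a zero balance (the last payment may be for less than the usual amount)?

7 months

Monthly rate r = 18.2%/12 = 1.51667% = 0.0151667.
Recurrence: B ← B·(1+r) − $2,505.00.
Month 1: interest $230.53; balance after payment $12,925.53.
Month 2: interest $196.04; balance after payment $10,616.57.
Closed form: n = −ln(1 − rB₀/P)/ln(1+r) = −ln(0.90797)/ln(1.01517) ≈ 6.414, so the balance reaches zero during payment 7.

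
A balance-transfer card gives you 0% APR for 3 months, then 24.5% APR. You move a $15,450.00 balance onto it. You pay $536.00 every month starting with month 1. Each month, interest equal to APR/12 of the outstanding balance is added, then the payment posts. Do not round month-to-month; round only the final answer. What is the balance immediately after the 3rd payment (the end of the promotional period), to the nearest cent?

$13,842.00

Promo months 1–3 at r₀ = 0%/12 = 0; months 4+ at r₁ = 24.5%/12 = 0.0204167.
After month 3 (no interest yet): B = $15,450.00 − 3·$536.00 = $13,842.00.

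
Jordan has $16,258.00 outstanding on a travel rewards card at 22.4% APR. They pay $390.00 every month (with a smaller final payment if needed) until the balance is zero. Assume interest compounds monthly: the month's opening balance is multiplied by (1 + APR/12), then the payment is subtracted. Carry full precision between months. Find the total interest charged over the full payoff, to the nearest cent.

$15,496.11

Monthly rate r = 22.4%/12 = 1.86667% = 0.0186667.
Payoff takes n = ⌈−ln(1 − rB₀/P)/ln(1+r)⌉ = ⌈81.419⌉ = 82 payments; the last is $164.11.
Total paid = 81·$390.00 + $164.11 = $31,754.11.
Total interest = total paid − principal = $31,754.11 − $16,258.00 = $15,496.11.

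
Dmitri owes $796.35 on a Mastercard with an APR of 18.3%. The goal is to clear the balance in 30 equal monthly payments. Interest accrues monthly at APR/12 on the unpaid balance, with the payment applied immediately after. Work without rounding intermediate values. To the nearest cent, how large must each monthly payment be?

$33.28

Monthly rate r = 18.3%/12 = 1.525% = 0.01525.
Level-payment amortization: P = B₀·r / (1 − (1+r)^(−n)) = 796.35·0.01525 / (1 − 1.01525^(−30)).
Denominator 1 − (1+r)^(−30) = 0.364946878.
P = 12.1443 / 0.364946878 ≈ 33.28.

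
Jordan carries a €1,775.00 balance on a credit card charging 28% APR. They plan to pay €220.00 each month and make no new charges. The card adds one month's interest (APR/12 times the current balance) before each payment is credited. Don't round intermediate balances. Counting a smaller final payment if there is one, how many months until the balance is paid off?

Monthly rate r = 28%/12 = 2.33333% = 0.0233333.
Recurrence: B ← B·(1+r) − €220.00.
Month 1: interest €41.42; balance after payment €1,596.42.
Month 2: interest €37.25; balance after payment €1,413.67.
Closed form: n = −ln(1 − rB₀/P)/ln(1+r) = −ln(0.81174)/ln(1.02333) ≈ 9.043, so the balance reaches zero during payment 10.

10 months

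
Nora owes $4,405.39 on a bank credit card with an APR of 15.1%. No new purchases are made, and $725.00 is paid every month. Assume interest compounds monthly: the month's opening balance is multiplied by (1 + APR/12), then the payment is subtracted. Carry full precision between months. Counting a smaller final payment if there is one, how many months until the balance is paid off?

Monthly rate r = 15.1%/12 = 1.25833% = 0.0125833.
Recurrence: B ← B·(1+r) − $725.00.
Month 1: interest $55.43; balance after payment $3,735.82.
Month 2: interest $47.01; balance after payment $3,057.83.
Closed form: n = −ln(1 − rB₀/P)/ln(1+r) = −ln(0.92354)/ln(1.01258) ≈ 6.361, so the balance reaches zero during payment 7.

7 payments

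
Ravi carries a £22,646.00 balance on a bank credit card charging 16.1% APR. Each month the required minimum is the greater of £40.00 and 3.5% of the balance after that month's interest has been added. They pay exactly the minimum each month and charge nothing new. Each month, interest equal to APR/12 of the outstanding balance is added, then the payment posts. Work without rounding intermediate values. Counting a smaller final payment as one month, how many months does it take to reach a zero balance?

Monthly rate r = 16.1%/12 = 1.34167% = 0.0134167.
While 3.5% of the post-interest balance exceeds £40.00, each month B ← (B·(1+r))·(1 − 0.035), i.e. B shrinks by the factor (1+r)·0.965 = 0.97795.
This holds for months 1–135. Entering month 136 the balance is £1,115.74; 3.5% of the post-interest balance is now below £40.00, so the flat £40.00 minimum applies from here.
From month 136 a fixed £40.00 at rate r clears £1,115.74 in 36 more payments. Total: 135 + 36 = 171 months.

171 months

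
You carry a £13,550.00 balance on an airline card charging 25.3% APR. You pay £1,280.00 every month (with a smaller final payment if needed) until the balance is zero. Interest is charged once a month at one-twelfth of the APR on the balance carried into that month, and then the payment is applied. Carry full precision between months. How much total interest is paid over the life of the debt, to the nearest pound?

£1,945

Monthly rate r = 25.3%/12 = 2.10833% = 0.0210833.
Payoff takes n = ⌈−ln(1 − rB₀/P)/ln(1+r)⌉ = ⌈12.105⌉ = 13 payments; the last is £135.34.
Total paid = 12·£1,280.00 + £135.34 = £15,495.34.
Total interest = total paid − principal = £15,495.34 − £13,550.00 = £1,945.34.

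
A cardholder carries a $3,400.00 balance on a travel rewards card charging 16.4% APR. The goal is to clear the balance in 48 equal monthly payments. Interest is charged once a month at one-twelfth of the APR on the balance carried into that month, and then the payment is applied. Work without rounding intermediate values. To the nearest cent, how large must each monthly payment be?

Monthly rate r = 16.4%/12 = 1.36667% = 0.0136667.
Level-payment amortization: P = B₀·r / (1 − (1+r)^(−n)) = 3400.00·0.0136667 / (1 − 1.01367^(−48)).
Denominator 1 − (1+r)^(−48) = 0.478766813.
P = 46.4667 / 0.478766813 ≈ 97.05.

$97.05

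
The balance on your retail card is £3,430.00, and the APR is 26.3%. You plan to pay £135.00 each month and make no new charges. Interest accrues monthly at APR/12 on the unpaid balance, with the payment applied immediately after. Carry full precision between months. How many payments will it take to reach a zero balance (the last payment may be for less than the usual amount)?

38 months

Monthly rate r = 26.3%/12 = 2.19167% = 0.0219167.
Recurrence: B ← B·(1+r) − £135.00.
Month 1: interest £75.17; balance after payment £3,370.17.
Month 2: interest £73.86; balance after payment £3,309.04.
Closed form: n = −ln(1 − rB₀/P)/ln(1+r) = −ln(0.44315)/ln(1.02192) ≈ 37.539, so the balance reaches zero during payment 38.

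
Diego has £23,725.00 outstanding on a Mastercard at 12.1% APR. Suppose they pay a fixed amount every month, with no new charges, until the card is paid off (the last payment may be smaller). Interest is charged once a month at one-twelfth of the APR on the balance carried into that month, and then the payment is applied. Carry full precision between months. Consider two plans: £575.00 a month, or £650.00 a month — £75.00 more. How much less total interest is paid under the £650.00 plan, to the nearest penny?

Monthly rate r = 12.1%/12 = 1.00833% = 0.0100833.
At £575.00/mo: n = ⌈−ln(1 − rB₀/P)/ln(1+r)⌉ = 54 payments (last £355.71); total interest = total paid − £23,725.00 = £7,105.71.
At £650.00/mo: 46 payments (last £483.56); total interest £6,008.56.
Interest saved = £7,105.71 − £6,008.56 = £1,097.15.

£1,097.15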